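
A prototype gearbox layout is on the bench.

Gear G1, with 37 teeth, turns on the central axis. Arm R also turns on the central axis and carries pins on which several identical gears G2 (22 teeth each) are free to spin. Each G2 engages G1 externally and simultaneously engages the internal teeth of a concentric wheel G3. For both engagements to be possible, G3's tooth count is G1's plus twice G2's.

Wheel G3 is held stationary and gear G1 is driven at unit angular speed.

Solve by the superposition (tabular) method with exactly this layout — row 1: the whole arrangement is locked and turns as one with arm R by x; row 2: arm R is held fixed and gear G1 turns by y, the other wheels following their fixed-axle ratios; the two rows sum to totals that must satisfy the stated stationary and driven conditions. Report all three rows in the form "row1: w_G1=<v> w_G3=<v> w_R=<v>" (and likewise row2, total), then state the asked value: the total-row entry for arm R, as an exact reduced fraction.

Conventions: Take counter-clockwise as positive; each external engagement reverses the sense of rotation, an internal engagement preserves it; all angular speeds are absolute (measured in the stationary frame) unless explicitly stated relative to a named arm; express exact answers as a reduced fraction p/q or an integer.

row1: w_G1=37/118 w_G3=37/118 w_R=37/118
row2: w_G1=81/118 w_G3=-37/118 w_R=0
total: w_G1=1 w_G3=0 w_R=37/118
asked value: 37/118

recognized (axles ride arm R): planetary set, 37/22/81 teeth
row 1: whole set turns with the arm by x
row 2: sun turns y, ring = −(37/81)·y, arm 0
boundary: total ω_ring = x − (37/81)·y = 0 and total ω_sun = x + y = 1  ⇒  y = 81/118, x = 37/118
row 2 ring = −(37/81)·81/118 = -37/118
totals (row 1 + row 2): sun 37/118 + 81/118 = 1, ring 37/118 + (-37/118) = 0, arm 37/118 + 0 = 37/118
asked cell (total, arm) = 37/118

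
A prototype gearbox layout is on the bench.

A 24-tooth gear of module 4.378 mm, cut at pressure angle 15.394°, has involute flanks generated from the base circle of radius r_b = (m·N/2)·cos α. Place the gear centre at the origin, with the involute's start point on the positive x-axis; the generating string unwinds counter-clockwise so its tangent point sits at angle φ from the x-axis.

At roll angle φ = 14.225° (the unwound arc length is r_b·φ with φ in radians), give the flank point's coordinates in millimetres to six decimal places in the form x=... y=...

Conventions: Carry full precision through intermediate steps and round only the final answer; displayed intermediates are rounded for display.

class = single-mesh tooth geometry [base-circle involute, m = 4.378, 24T]
pitch radius r_p = m·N/2 = 4.378·24/2 = 52.536000
base radius r_b = r_p·cos α = 52.536000·cos 15.394° = 50.651177
roll angle φ = 14.225° = 0.24827309 rad
x = r_b·(cos φ + φ·sin φ) = 52.188261
y = r_b·(sin φ − φ·cos φ) = 0.256790

x=52.188261 y=0.256790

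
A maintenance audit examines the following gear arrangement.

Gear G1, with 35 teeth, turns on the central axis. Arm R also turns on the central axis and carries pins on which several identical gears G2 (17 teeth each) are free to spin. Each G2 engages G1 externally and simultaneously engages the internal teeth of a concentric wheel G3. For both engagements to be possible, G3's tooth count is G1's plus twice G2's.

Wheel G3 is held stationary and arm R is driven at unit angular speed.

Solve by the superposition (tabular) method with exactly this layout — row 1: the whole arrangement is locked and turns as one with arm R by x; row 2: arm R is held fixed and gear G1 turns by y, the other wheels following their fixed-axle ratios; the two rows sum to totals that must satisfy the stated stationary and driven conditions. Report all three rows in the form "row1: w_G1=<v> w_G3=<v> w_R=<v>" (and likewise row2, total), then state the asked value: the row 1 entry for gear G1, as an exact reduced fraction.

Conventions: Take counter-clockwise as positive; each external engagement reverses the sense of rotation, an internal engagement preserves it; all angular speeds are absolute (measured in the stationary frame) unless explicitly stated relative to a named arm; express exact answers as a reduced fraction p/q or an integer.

row1: w_G1=1 w_G3=1 w_R=1
row2: w_G1=69/35 w_G3=-1 w_R=0
total: w_G1=104/35 w_G3=0 w_R=1
asked value: 1

class = planetary set [G3 = 35+2·17 = 69; Willis about the carrier]
row 1 — lock + rotate with arm: ω_sun = ω_ring = ω_arm = x
row 2 (arm held, sun turns y): ω_ring = −(35/69)·y, ω_arm = 0
boundary: total ω_ring = x − (35/69)·y = 0 and total ω_arm = x = 1  ⇒  y = 69/35, x = 1
row 2 ring = −(35/69)·69/35 = -1
totals (row 1 + row 2): sun 1 + 69/35 = 104/35, ring 1 + (-1) = 0, arm 1 + 0 = 1
asked cell (row1, sun) = 1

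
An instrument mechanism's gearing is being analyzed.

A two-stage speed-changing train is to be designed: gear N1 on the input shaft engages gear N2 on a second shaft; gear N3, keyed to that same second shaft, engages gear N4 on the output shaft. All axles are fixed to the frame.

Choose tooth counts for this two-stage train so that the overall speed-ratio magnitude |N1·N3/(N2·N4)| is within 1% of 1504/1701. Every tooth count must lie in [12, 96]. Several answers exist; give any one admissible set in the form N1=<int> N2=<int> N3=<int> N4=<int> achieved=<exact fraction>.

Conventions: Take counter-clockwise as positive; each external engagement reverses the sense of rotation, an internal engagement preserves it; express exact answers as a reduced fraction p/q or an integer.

N1=16 N2=21 N3=94 N4=81 achieved=1504/1701

2-stage fixed-axis compound train for ratio 1504/1701
target = 1504/1701 in lowest terms: an exact hit needs N1·N3 = k·1504 and N2·N4 = k·1701 for one integer k, every count in [12, 96]; additionally prefer no 1:1 stage (N1 ≠ N2, N3 ≠ N4)
k = 1: N1·N3 = 1504 = 16·94, N2·N4 = 1701 = 21·81
achieved = 16·94/(21·81) = 1504/1701; |achieved − target| = 0 ≤ 376/42525 ✓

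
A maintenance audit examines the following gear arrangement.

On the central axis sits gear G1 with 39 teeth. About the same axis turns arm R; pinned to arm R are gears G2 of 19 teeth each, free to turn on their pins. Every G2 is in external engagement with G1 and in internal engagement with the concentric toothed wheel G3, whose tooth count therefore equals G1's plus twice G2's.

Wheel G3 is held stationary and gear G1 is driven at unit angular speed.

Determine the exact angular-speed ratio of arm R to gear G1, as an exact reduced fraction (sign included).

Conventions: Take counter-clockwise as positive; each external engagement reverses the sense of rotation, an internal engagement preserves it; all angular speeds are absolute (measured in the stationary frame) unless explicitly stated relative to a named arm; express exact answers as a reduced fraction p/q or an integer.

39/116

planetary set (39T centre, 19T on arm, 77T internal) — Willis relation
ring teeth: 39 + 2·19 = 77
39(ω_sun−ω_arm) = −77(ω_ring−ω_arm),  ω_ring = 0, ω_sun = 1
39(1−ω_arm) = −77(0−ω_arm)  ⇒  116·ω_arm = 39  ⇒  ω_arm = 39/116
ω_out/ω_in = 39/116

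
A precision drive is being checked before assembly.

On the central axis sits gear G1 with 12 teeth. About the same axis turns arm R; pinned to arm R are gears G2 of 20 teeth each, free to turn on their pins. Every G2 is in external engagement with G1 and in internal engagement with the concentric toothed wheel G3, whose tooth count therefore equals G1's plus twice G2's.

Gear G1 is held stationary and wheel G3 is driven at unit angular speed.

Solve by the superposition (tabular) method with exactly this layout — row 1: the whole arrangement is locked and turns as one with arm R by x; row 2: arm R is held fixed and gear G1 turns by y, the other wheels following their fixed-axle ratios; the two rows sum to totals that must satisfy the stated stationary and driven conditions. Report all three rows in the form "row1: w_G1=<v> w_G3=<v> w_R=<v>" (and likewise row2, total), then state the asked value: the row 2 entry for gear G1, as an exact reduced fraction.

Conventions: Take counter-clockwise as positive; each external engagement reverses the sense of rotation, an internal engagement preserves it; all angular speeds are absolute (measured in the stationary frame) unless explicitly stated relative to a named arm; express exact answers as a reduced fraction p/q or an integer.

recognized (axles ride arm R): planetary set, 12/20/52 teeth
row 1 (train locked, turned with arm): all members turn x
row 2 (arm held, sun turns y): ω_ring = −(12/52)·y, ω_arm = 0
boundary: total ω_sun = x + y = 0 and total ω_ring = x − (12/52)·y = 1  ⇒  y = -13/16, x = 13/16
row 2 ring = −(12/52)·(-13/16) = 3/16
totals (row 1 + row 2): sun 13/16 + (-13/16) = 0, ring 13/16 + 3/16 = 1, arm 13/16 + 0 = 13/16
asked cell (row2, sun) = -13/16

row1: w_G1=13/16 w_G3=13/16 w_R=13/16
row2: w_G1=-13/16 w_G3=3/16 w_R=0
total: w_G1=0 w_G3=1 w_R=13/16
asked value: -13/16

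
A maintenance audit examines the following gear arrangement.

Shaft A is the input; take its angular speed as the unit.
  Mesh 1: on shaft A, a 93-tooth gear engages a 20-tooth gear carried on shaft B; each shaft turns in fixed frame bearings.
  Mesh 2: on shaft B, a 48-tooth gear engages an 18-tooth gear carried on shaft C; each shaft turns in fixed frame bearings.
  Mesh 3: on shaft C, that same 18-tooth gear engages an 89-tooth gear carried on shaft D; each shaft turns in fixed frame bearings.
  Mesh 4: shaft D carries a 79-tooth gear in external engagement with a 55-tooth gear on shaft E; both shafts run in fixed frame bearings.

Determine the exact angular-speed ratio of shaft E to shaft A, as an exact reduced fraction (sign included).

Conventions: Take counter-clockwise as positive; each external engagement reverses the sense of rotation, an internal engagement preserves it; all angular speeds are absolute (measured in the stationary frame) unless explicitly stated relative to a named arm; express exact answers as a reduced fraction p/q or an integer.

88164/24475

class = fixed-axis compound train [4 meshes; 4 ratios multiply, 4 sense flips]
mesh 1 [93T→20T]: running ratio 93/20, sense −
mesh 2 [48T→18T]: running ratio 62/5, sense +
mesh 3 [18T→89T]: running ratio 1116/445, sense −
mesh 4 [79T→55T]: running ratio 88164/24475, sense +
ω_out/ω_in = 88164/24475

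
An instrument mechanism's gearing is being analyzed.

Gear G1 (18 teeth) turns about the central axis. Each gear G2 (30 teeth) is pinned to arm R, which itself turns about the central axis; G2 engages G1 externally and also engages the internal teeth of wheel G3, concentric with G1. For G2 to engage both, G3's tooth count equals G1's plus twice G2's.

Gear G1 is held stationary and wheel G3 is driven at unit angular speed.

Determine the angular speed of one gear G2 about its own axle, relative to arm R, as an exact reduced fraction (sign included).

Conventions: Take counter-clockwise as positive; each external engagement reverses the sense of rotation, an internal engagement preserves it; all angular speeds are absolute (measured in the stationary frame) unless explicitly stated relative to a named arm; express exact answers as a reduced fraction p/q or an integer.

planetary set (18T centre, 30T on arm, 78T internal) — Willis relation
ring teeth: 18 + 2·30 = 78
18(ω_sun−ω_arm) = −78(ω_ring−ω_arm),  ω_sun = 0, ω_ring = 1
18(0−ω_arm) = −78(1−ω_arm)  ⇒  96·ω_arm = 78  ⇒  ω_arm = 13/16
sun–planet mesh: 18·(0−13/16) = −30·(ω_p−ω_arm)  ⇒  ω_p−ω_arm = 39/80
exact speed ratio = 39/80

39/80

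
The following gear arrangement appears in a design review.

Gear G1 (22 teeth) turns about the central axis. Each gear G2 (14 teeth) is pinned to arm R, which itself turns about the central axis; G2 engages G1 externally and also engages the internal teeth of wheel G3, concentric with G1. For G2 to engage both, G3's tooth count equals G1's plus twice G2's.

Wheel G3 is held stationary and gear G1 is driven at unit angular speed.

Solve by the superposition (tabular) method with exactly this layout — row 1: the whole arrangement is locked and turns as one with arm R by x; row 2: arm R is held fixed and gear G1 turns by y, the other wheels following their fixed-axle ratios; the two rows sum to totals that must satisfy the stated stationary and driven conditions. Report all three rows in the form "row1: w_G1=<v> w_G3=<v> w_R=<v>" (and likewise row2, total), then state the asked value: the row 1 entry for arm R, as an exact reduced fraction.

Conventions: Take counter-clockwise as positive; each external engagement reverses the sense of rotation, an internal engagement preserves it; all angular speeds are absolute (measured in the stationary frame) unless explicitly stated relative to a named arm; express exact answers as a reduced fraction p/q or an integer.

recognized (axles ride arm R): planetary set, 22/14/50 teeth
row 1: whole set turns with the arm by x
row 2: sun turns y, ring = −(22/50)·y, arm 0
boundary: total ω_ring = x − (22/50)·y = 0 and total ω_sun = x + y = 1  ⇒  y = 25/36, x = 11/36
row 2 ring = −(22/50)·25/36 = -11/36
totals (row 1 + row 2): sun 11/36 + 25/36 = 1, ring 11/36 + (-11/36) = 0, arm 11/36 + 0 = 11/36
asked cell (row1, arm) = 11/36

row1: w_G1=11/36 w_G3=11/36 w_R=11/36
row2: w_G1=25/36 w_G3=-11/36 w_R=0
total: w_G1=1 w_G3=0 w_R=11/36
asked value: 11/36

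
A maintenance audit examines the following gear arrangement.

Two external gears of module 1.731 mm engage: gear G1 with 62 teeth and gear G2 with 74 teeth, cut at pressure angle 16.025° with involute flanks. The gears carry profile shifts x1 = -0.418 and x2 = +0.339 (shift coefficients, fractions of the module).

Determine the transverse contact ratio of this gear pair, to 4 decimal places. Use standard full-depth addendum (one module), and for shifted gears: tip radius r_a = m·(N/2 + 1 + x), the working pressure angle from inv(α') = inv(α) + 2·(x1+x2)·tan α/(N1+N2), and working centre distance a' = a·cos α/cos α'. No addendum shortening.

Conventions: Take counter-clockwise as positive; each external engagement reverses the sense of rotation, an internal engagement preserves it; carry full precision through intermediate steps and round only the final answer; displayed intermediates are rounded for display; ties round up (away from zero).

2.0915

single-mesh involute tooth geometry (62T engaging 74T at module 1.731)
base radii: r_b1 = 51.575805, r_b2 = 61.558219
tip radii: r_a1 = 54.668442, r_a2 = 66.364809
inv(α') = inv(16.025°) + 2·(-0.418+0.339)·tan α/(62+74) = 0.00719496  ⇒  α' = 15.78962°
a' = a·cos α / cos α' = 117.7080·cos 16.025°/cos 15.78962° = 117.570268
action lengths: √(r_a1²−r_b1²) = 18.126634, √(r_a2²−r_b2²) = 24.796644
base pitch p_b = π·m·cos α = 5.226780
CR = (18.126634 + 24.796644 − 117.570268·sin 15.78962°)/5.226780 = 2.091481
contact ratio ≈ 2.0915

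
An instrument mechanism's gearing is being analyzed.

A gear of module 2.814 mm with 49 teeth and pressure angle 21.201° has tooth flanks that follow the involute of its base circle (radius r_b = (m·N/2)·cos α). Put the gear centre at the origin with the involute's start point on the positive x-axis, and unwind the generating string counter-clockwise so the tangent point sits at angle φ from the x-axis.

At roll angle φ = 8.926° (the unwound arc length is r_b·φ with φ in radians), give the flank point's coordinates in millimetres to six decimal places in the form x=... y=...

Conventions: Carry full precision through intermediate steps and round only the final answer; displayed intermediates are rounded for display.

topology: single-mesh involute geometry — m = 2.814, N = 49
pitch radius r_p = m·N/2 = 2.814·49/2 = 68.943000
base radius r_b = r_p·cos α = 68.943000·cos 21.201° = 64.276765
roll angle φ = 8.926° = 0.15578809 rad
x = r_b·(cos φ + φ·sin φ) = 65.052035
y = r_b·(sin φ − φ·cos φ) = 0.080813

x=65.052035 y=0.080813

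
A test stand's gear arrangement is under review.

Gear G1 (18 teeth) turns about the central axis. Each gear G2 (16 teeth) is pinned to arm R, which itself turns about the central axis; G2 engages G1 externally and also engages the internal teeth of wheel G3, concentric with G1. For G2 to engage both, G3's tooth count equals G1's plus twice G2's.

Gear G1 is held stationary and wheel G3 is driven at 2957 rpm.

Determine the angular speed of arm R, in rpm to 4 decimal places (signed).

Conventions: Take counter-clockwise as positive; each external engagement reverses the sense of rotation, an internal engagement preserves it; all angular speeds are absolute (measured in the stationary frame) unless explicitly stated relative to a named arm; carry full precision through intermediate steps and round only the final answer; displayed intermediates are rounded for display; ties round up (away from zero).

+2174.2647 rpm

topology: planetary set — G1 18T / G2 16T / G3 50T, arm = carrier (Willis)
normalise by the input: solve with ω_ring = 1, then scale by 2957 rpm
ring teeth: 18 + 2·16 = 50
18(ω_sun−ω_arm) = −50(ω_ring−ω_arm),  ω_sun = 0, ω_ring = 1
18(0−ω_arm) = −50(1−ω_arm)  ⇒  68·ω_arm = 50  ⇒  ω_arm = 25/34
scale: ω_arm = 25/34 × 2957 rpm = +2174.2647 rpm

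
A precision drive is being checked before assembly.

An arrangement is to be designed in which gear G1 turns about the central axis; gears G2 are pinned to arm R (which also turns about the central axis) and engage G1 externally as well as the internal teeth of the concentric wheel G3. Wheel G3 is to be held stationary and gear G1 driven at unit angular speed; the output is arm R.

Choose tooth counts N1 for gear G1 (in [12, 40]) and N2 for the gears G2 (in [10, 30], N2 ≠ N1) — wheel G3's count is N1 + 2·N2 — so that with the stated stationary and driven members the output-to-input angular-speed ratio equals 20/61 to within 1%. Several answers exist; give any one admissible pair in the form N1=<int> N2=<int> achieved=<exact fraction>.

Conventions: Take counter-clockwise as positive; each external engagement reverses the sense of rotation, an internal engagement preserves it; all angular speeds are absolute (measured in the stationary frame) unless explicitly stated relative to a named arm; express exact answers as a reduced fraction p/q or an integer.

design class (target 20/61): planetary set
Willis with ω_ring = 0: ω_arm/ω_sun = N1/(N1+N3); set equal to 20/61  ⇒  N3/N1 = 1/(20/61) − 1 = 41/20
N3 = N1 + 2·N2  ⇒  N2/N1 = (N3/N1 − 1)/2 = (41/20 − 1)/2 = 21/40
smallest multiple with N1 ≥ 12 and N2 ≥ 10: k = 1  ⇒  N1 = 1·40 = 40, N2 = 1·21 = 21 (N1 ≤ 40, N2 ≤ 30, N2 ≠ N1 ✓), N3 = 40 + 2·21 = 82
check: N1/(N1+N3) with N1 = 40, N3 = 82 gives 20/61; |achieved − target| = 0 ≤ 1/305 ✓

N1=40 N2=21 achieved=20/61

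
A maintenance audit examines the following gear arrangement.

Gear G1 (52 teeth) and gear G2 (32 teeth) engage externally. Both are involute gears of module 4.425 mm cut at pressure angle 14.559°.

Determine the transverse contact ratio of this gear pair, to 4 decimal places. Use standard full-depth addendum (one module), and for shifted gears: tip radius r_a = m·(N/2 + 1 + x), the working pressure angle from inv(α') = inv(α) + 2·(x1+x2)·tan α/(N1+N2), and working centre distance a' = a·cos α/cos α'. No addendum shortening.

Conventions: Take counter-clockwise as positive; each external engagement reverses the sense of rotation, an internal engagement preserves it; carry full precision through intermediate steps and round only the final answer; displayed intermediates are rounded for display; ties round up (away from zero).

topology: single-mesh involute geometry — m = 4.425, 52T/32T pair
base radii: r_b1 = 111.355664, r_b2 = 68.526562
tip radii: r_a1 = 119.475000, r_a2 = 75.225000
no profile shift: α' = α, a' = a
action lengths: √(r_a1²−r_b1²) = 43.291936, √(r_a2²−r_b2²) = 31.030805
base pitch p_b = π·m·cos α = 13.455159
CR = (43.291936 + 31.030805 − 185.850000·sin 14.55900°)/13.455159 = 2.051582
contact ratio ≈ 2.0516

2.0516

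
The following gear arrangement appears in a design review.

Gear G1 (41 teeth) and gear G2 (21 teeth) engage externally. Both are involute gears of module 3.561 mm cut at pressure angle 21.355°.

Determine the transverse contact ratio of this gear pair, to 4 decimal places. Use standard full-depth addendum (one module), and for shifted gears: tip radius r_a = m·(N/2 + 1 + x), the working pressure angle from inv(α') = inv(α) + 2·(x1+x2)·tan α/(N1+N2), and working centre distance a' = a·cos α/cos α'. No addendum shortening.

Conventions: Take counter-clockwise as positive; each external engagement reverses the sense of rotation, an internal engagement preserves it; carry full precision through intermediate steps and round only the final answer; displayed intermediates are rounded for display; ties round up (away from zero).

recognized (one external pair, fixed centres): single-mesh tooth geometry, m = 3.561, N1 = 41, N2 = 21
base radii: r_b1 = 67.988439, r_b2 = 34.823347
tip radii: r_a1 = 76.561500, r_a2 = 40.951500
no profile shift: α' = α, a' = a
action lengths: √(r_a1²−r_b1²) = 35.202776, √(r_a2²−r_b2²) = 21.549011
base pitch p_b = π·m·cos α = 10.419121
CR = (35.202776 + 21.549011 − 110.391000·sin 21.35500°)/10.419121 = 1.588753
contact ratio ≈ 1.5888

1.5888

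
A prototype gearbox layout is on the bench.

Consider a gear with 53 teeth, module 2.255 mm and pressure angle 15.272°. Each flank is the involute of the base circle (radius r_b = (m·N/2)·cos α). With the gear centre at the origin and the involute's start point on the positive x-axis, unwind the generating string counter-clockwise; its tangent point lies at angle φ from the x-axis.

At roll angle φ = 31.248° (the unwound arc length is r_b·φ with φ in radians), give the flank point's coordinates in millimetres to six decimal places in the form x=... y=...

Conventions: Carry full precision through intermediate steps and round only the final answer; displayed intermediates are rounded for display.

topology: single-mesh involute geometry — m = 2.255, N = 53
pitch radius r_p = m·N/2 = 2.255·53/2 = 59.757500
base radius r_b = r_p·cos α = 59.757500·cos 15.272° = 57.647239
roll angle φ = 31.248° = 0.54538048 rad
x = r_b·(cos φ + φ·sin φ) = 65.593479
y = r_b·(sin φ − φ·cos φ) = 3.025401

x=65.593479 y=3.025401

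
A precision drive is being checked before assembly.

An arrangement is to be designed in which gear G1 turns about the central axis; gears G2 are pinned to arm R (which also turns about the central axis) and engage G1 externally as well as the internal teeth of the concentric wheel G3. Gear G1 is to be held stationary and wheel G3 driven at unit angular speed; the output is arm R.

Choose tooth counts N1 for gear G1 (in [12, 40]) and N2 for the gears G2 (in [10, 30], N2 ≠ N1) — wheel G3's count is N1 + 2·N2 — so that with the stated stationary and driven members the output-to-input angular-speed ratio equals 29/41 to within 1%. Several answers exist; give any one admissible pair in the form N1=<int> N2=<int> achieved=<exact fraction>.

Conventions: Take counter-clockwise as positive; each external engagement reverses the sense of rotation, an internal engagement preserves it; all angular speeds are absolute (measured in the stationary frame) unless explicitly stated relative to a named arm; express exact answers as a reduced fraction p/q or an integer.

N1=24 N2=17 achieved=29/41

class = planetary set [ratio 29/41 wanted; Willis about the carrier]
Willis with ω_sun = 0: ω_arm/ω_ring = N3/(N1+N3); set equal to 29/41  ⇒  N3/N1 = (29/41)/(1 − 29/41) = 29/12
N3 = N1 + 2·N2  ⇒  N2/N1 = (N3/N1 − 1)/2 = (29/12 − 1)/2 = 17/24
smallest multiple with N1 ≥ 12 and N2 ≥ 10: k = 1  ⇒  N1 = 1·24 = 24, N2 = 1·17 = 17 (N1 ≤ 40, N2 ≤ 30, N2 ≠ N1 ✓), N3 = 24 + 2·17 = 58
check: N3/(N1+N3) with N1 = 24, N3 = 58 gives 29/41; |achieved − target| = 0 ≤ 29/4100 ✓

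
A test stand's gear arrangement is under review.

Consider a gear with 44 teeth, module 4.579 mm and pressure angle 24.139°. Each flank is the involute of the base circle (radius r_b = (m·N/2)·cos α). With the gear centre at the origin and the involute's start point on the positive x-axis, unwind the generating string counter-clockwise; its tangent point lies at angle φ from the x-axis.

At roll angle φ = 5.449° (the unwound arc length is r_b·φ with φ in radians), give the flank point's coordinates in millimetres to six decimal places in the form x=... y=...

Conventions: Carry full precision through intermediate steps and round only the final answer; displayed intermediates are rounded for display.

recognized (one wheel, involute flank): single-mesh tooth geometry, m = 4.579, N = 44
pitch radius r_p = m·N/2 = 4.579·44/2 = 100.738000
base radius r_b = r_p·cos α = 100.738000·cos 24.139° = 91.929069
roll angle φ = 5.449° = 0.09510299 rad
x = r_b·(cos φ + φ·sin φ) = 92.343859
y = r_b·(sin φ − φ·cos φ) = 0.026334

x=92.343859 y=0.026334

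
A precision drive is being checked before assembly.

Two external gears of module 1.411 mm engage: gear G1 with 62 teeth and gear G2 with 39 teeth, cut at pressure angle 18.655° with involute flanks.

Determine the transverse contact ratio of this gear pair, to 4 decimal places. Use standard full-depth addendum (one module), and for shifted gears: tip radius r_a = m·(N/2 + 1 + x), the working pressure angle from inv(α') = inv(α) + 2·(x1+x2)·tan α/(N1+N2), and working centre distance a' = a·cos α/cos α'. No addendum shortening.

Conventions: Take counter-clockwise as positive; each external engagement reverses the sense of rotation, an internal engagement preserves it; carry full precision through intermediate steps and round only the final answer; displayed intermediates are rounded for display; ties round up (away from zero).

1.8246

recognized (one external pair, fixed centres): single-mesh tooth geometry, m = 1.411, N1 = 62, N2 = 39
base radii: r_b1 = 41.442926, r_b2 = 26.068938
tip radii: r_a1 = 45.152000, r_a2 = 28.925500
no profile shift: α' = α, a' = a
action lengths: √(r_a1²−r_b1²) = 17.921690, √(r_a2²−r_b2²) = 12.533756
base pitch p_b = π·m·cos α = 4.199897
CR = (17.921690 + 12.533756 − 71.255500·sin 18.65500°)/4.199897 = 1.824574
contact ratio ≈ 1.8246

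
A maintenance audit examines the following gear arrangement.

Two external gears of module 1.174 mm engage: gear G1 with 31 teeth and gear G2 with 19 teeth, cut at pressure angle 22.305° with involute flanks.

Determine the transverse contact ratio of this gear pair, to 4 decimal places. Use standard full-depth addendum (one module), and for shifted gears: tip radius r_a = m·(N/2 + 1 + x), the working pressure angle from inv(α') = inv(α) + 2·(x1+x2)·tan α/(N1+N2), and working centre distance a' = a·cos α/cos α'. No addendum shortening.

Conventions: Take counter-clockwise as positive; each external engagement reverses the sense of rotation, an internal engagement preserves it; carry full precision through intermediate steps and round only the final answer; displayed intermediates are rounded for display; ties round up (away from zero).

1.5199

class = single-mesh tooth geometry [involute pair 31T × 19T, m = 1.174]
base radii: r_b1 = 16.835439, r_b2 = 10.318495
tip radii: r_a1 = 19.371000, r_a2 = 12.327000
no profile shift: α' = α, a' = a
action lengths: √(r_a1²−r_b1²) = 9.581422, √(r_a2²−r_b2²) = 6.744153
base pitch p_b = π·m·cos α = 3.412264
CR = (9.581422 + 6.744153 − 29.350000·sin 22.30500°)/3.412264 = 1.519861
contact ratio ≈ 1.5199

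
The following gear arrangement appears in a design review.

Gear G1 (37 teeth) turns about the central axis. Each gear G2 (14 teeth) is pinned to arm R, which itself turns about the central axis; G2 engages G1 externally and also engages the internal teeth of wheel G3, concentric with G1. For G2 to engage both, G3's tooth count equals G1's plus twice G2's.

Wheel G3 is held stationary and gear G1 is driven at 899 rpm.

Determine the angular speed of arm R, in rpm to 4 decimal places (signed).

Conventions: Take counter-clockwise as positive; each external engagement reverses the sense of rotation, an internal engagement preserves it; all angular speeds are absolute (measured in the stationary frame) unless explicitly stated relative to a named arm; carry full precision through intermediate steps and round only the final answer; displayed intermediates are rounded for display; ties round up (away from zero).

+326.1078 rpm

planetary set (37T centre, 14T on arm, 65T internal) — Willis relation
normalise by the input: solve with ω_sun = 1, then scale by 899 rpm
ring teeth: 37 + 2·14 = 65
37(ω_sun−ω_arm) = −65(ω_ring−ω_arm),  ω_ring = 0, ω_sun = 1
37(1−ω_arm) = −65(0−ω_arm)  ⇒  102·ω_arm = 37  ⇒  ω_arm = 37/102
scale: ω_arm = 37/102 × 899 rpm = +326.1078 rpm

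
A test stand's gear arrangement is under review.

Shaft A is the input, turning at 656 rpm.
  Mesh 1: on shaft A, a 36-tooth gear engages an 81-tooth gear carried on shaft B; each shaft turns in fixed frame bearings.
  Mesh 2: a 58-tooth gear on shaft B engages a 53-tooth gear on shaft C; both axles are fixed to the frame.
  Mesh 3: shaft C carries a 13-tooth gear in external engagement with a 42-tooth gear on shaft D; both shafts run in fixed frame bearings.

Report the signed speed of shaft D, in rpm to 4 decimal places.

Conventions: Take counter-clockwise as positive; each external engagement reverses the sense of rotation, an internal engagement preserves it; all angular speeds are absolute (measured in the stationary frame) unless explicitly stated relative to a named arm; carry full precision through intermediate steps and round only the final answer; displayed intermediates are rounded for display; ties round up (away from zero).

-98.7569 rpm

recognized (4 fixed axles, 3 meshes): fixed-axis compound train
mesh 1 [36T→81T]: ω = 656.0000×36/81 = 291.5556 rpm, sense flips to −
mesh 2 [58T→53T]: ω = 291.5556×58/53 = 319.0608 rpm, sense flips to +
mesh 3 [13T→42T]: ω = 319.0608×13/42 = 98.7569 rpm, sense flips to −
signed output speed = -98.7569 rpm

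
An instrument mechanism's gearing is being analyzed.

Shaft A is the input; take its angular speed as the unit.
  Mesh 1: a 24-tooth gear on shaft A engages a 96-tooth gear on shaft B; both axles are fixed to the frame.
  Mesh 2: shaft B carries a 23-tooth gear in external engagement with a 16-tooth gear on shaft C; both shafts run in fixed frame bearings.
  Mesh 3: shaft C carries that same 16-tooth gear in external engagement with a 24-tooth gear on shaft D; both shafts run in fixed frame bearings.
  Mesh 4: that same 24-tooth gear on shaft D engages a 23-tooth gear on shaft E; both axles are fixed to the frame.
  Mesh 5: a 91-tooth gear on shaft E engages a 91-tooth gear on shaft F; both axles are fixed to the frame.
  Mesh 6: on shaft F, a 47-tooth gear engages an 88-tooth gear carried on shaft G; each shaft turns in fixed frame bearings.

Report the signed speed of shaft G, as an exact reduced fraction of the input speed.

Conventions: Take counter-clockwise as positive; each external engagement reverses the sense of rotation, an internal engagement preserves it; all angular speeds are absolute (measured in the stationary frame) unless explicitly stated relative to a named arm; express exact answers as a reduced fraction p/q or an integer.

47/352

6-mesh fixed-axis compound train (all bearings frame-fixed)
mesh 1 [24T→96T]: |ω|/ω_in = 1×24/96 = 1/4, sense flips to −
mesh 2 [23T→16T]: |ω|/ω_in = (1/4)×23/16 = 23/64, sense flips to +
mesh 3 [16T→24T]: |ω|/ω_in = (23/64)×16/24 = 23/96, sense flips to −
mesh 4 [24T→23T]: |ω|/ω_in = (23/96)×24/23 = 1/4, sense flips to +
mesh 5 [91T→91T]: |ω|/ω_in = (1/4)×91/91 = 1/4, sense flips to −
mesh 6 [47T→88T]: |ω|/ω_in = (1/4)×47/88 = 47/352, sense flips to +
signed output speed (× input speed) = 47/352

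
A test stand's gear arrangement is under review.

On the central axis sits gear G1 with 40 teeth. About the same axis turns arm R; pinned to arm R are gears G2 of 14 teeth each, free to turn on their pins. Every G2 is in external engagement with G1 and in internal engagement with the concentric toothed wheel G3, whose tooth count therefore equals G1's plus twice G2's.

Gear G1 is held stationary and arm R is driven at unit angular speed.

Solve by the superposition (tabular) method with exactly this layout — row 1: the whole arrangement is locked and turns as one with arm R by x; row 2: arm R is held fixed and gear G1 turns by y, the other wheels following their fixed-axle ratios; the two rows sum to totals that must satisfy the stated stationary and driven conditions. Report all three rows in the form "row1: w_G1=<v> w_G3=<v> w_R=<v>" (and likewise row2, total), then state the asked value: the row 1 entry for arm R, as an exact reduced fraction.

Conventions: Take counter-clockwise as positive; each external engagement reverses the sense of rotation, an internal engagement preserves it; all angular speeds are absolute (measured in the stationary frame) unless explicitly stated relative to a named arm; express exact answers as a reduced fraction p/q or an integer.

class = planetary set [G3 = 40+2·14 = 68; Willis about the carrier]
row 1 (train locked, turned with arm): all members turn x
superposition row 2 [arm held]: sun y, ring −(40/68)·y, arm 0
boundary: total ω_sun = x + y = 0 and total ω_arm = x = 1  ⇒  y = -1, x = 1
row 2 ring = −(40/68)·(-1) = 10/17
totals (row 1 + row 2): sun 1 + (-1) = 0, ring 1 + 10/17 = 27/17, arm 1 + 0 = 1
asked cell (row1, arm) = 1

row1: w_G1=1 w_G3=1 w_R=1
row2: w_G1=-1 w_G3=10/17 w_R=0
total: w_G1=0 w_G3=27/17 w_R=1
asked value: 1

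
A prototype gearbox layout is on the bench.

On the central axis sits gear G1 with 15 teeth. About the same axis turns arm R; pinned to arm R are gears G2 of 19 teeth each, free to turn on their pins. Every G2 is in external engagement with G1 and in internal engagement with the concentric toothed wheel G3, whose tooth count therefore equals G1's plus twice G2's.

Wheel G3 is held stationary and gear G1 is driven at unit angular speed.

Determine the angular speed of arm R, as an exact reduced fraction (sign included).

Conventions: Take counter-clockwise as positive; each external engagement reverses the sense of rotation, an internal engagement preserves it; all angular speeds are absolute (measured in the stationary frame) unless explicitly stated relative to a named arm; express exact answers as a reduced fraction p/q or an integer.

planetary set (15T centre, 19T on arm, 53T internal) — Willis relation
ring teeth: 15 + 2·19 = 53
15(ω_sun−ω_arm) = −53(ω_ring−ω_arm),  ω_ring = 0, ω_sun = 1
15(1−ω_arm) = −53(0−ω_arm)  ⇒  68·ω_arm = 15  ⇒  ω_arm = 15/68
exact speed ratio = 15/68

15/68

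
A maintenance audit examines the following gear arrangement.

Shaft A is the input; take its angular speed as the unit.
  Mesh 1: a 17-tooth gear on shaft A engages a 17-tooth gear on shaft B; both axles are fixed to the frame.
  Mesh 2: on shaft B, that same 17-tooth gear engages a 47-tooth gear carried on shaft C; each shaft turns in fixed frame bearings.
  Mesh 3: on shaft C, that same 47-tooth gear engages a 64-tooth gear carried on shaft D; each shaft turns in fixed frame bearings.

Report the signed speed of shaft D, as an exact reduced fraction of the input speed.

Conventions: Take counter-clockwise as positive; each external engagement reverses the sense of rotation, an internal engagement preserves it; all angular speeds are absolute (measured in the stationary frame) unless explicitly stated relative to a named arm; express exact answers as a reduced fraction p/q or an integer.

3-mesh fixed-axis compound train (all bearings frame-fixed)
mesh 1 [17T→17T]: |ω|/ω_in = 1×17/17 = 1, sense flips to −
mesh 2 [17T→47T]: |ω|/ω_in = 1×17/47 = 17/47, sense flips to +
mesh 3 [47T→64T]: |ω|/ω_in = (17/47)×47/64 = 17/64, sense flips to −
signed output speed (× input speed) = -17/64

-17/64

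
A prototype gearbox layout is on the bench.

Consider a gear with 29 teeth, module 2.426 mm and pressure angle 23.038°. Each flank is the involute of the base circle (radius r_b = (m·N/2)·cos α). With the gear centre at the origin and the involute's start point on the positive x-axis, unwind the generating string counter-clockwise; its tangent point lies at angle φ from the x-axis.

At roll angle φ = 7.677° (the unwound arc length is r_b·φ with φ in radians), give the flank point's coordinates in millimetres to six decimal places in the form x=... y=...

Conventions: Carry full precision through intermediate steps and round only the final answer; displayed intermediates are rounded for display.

recognized (one wheel, involute flank): single-mesh tooth geometry, m = 2.426, N = 29
pitch radius r_p = m·N/2 = 2.426·29/2 = 35.177000
base radius r_b = r_p·cos α = 35.177000·cos 23.038° = 32.371476
roll angle φ = 7.677° = 0.13398893 rad
x = r_b·(cos φ + φ·sin φ) = 32.660756
y = r_b·(sin φ − φ·cos φ) = 0.025910

x=32.660756 y=0.025910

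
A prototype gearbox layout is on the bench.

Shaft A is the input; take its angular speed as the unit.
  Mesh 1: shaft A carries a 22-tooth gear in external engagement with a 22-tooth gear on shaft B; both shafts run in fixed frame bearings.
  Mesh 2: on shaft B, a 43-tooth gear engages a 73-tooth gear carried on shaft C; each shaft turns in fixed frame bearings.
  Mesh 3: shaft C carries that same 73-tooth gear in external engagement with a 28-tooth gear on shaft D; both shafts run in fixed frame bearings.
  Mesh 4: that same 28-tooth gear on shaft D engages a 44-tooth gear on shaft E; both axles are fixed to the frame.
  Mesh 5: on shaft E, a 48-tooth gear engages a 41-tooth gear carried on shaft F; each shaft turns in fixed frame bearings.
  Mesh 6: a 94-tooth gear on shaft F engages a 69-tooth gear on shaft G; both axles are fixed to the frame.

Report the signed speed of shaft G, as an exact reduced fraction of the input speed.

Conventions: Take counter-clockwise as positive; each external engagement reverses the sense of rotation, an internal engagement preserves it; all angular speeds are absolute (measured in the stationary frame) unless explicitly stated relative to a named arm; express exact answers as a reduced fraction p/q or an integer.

16168/10373

6-mesh fixed-axis compound train (all bearings frame-fixed)
mesh 1 [22T→22T]: |ω|/ω_in = 1×22/22 = 1, sense flips to −
mesh 2 [43T→73T]: |ω|/ω_in = 1×43/73 = 43/73, sense flips to +
mesh 3 [73T→28T]: |ω|/ω_in = (43/73)×73/28 = 43/28, sense flips to −
mesh 4 [28T→44T]: |ω|/ω_in = (43/28)×28/44 = 43/44, sense flips to +
mesh 5 [48T→41T]: |ω|/ω_in = (43/44)×48/41 = 516/451, sense flips to −
mesh 6 [94T→69T]: |ω|/ω_in = (516/451)×94/69 = 16168/10373, sense flips to +
signed output speed (× input speed) = 16168/10373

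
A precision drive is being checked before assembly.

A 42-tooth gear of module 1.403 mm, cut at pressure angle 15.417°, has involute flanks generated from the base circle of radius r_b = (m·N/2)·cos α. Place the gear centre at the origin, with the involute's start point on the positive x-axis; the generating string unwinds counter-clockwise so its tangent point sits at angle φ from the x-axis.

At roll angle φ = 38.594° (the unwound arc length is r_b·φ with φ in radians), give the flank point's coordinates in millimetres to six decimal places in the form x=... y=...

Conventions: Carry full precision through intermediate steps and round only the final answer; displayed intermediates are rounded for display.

x=34.133692 y=2.764376

recognized (one wheel, involute flank): single-mesh tooth geometry, m = 1.403, N = 42
pitch radius r_p = m·N/2 = 1.403·42/2 = 29.463000
base radius r_b = r_p·cos α = 29.463000·cos 15.417° = 28.402820
roll angle φ = 38.594° = 0.67359237 rad
x = r_b·(cos φ + φ·sin φ) = 34.133692
y = r_b·(sin φ − φ·cos φ) = 2.764376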